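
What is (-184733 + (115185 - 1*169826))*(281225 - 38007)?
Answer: -58220065532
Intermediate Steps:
(-184733 + (115185 - 1*169826))*(281225 - 38007) = (-184733 + (115185 - 169826))*243218 = (-184733 - 54641)*243218 = -239374*243218 = -58220065532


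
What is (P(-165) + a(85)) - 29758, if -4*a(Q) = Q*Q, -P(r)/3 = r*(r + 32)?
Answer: -389597/4 ≈ -97399.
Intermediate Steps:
P(r) = -3*r*(32 + r) (P(r) = -3*r*(r + 32) = -3*r*(32 + r))
a(Q) = -Q²/4 (a(Q) = -Q*Q/4 = -Q²/4)
(P(-165) + a(85)) - 29758 = (-3*(-165)*(32 - 165) - ¼*85²) - 29758 = (-3*(-165)*(-133) - ¼*7225) - 29758 = (-65835 - 7225/4) - 29758 = -270565/4 - 29758 = -389597/4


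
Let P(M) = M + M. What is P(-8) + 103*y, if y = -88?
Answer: -9080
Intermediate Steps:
P(M) = 2*M
P(-8) + 103*y = 2*(-8) + 103*(-88) = -16 - 9064 = -9080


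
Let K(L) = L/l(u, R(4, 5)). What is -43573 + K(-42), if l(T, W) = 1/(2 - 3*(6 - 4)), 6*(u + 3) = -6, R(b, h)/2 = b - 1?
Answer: -43405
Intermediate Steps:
R(b, h) = -2 + 2*b (R(b, h) = 2*(b - 1) = 2*(-1 + b) = -2 + 2*b)
u = -4 (u = -3 + (⅙)*(-6) = -3 - 1 = -4)
l(T, W) = -¼ (l(T, W) = 1/(2 - 3*2) = 1/(2 - 6) = 1/(-4) = -¼)
K(L) = -4*L (K(L) = L/(-¼) = L*(-4) = -4*L)
-43573 + K(-42) = -43573 - 4*(-42) = -43573 + 168 = -43405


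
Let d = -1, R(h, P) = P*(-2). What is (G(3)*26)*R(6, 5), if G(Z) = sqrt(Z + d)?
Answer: -260*sqrt(2) ≈ -367.70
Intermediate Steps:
R(h, P) = -2*P
G(Z) = sqrt(-1 + Z) (G(Z) = sqrt(Z - 1) = sqrt(-1 + Z))
(G(3)*26)*R(6, 5) = (sqrt(-1 + 3)*26)*(-2*5) = (sqrt(2)*26)*(-10) = (26*sqrt(2))*(-10) = -260*sqrt(2)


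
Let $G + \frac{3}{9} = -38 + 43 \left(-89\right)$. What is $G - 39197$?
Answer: $- \frac{129187}{3} \approx -43062.0$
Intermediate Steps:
$G = - \frac{11596}{3}$ ($G = - \frac{1}{3} + \left(-38 + 43 \left(-89\right)\right) = - \frac{1}{3} - 3865 = - \frac{11596}{3} \approx -3865.3$)
$G - 39197 = - \frac{11596}{3} - 39197 = - \frac{129187}{3}$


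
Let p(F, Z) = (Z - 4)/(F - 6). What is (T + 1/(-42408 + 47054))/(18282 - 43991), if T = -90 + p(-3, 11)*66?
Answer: 1969901/358332042 ≈ 0.0054974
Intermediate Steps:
p(F, Z) = (-4 + Z)/(-6 + F)
T = -424/3 (T = -90 + ((-4 + 11)/(-6 - 3))*66 = -90 + (7/(-9))*66 = -90 - 1/9*7*66 = -90 - 7/9*66 = -90 - 154/3 = -424/3 ≈ -141.33)
(T + 1/(-42408 + 47054))/(18282 - 43991) = (-424/3 + 1/(-42408 + 47054))/(18282 - 43991) = (-424/3 + 1/4646)/(-25709) = (-424/3 + 1/4646)*(-1/25709) = -1969901/13938*(-1/25709) = 1969901/358332042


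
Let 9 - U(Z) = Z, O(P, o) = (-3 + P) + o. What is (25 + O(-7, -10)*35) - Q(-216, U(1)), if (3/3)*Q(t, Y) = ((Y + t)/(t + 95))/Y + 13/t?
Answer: -17645843/26136 ≈ -675.15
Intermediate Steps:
O(P, o) = -3 + P + o
U(Z) = 9 - Z
Q(t, Y) = 13/t + (Y + t)/(Y*(95 + t)) (Q(t, Y) = ((Y + t)/(t + 95))/Y + 13/t = ((Y + t)/(95 + t))/Y + 13/t = (Y + t)/(Y*(95 + t)) + 13/t = 13/t + (Y + t)/(Y*(95 + t)))
(25 + O(-7, -10)*35) - Q(-216, U(1)) = (25 + (-3 - 7 - 10)*35) - ((-216)**2 + 1235*(9 - 1*1) + 14*(9 - 1*1)*(-216))/((9 - 1*1)*(-216)*(95 - 216)) = (25 - 20*35) - (-1)*(46656 + 1235*(9 - 1) + 14*(9 - 1)*(-216))/((9 - 1)*216*(-121)) = (25 - 700) - (-1)*(-1)*(46656 + 1235*8 + 14*8*(-216))/(8*216*121) = -675 - (-1)*(-1)*(46656 + 9880 - 24192)/(8*216*121) = -675 - (-1)*(-1)*32344/(8*216*121) = -675 - 1*4043/26136 = -675 - 4043/26136 = -17645843/26136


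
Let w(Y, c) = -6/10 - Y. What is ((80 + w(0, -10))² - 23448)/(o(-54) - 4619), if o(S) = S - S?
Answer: 428591/115475 ≈ 3.7115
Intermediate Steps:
w(Y, c) = -⅗ - Y (w(Y, c) = -6*⅒ - Y = -⅗ - Y)
o(S) = 0
((80 + w(0, -10))² - 23448)/(o(-54) - 4619) = ((80 + (-⅗ - 1*0))² - 23448)/(0 - 4619) = ((80 + (-⅗ + 0))² - 23448)/(-4619) = ((80 - ⅗)² - 23448)*(-1/4619) = ((397/5)² - 23448)*(-1/4619) = (157609/25 - 23448)*(-1/4619) = -428591/25*(-1/4619) = 428591/115475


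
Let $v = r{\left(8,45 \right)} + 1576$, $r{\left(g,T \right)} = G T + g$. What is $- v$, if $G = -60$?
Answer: $1116$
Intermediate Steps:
$r{\left(g,T \right)} = g - 60 T$ ($r{\left(g,T \right)} = - 60 T + g = g - 60 T$)
$v = -1116$ ($v = \left(8 - 2700\right) + 1576 = -2692 + 1576 = -1116$)
$- v = \left(-1\right) \left(-1116\right) = 1116$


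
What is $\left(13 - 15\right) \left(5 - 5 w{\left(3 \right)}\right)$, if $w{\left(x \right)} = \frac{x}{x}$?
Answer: $0$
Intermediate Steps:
$w{\left(x \right)} = 1$
$\left(13 - 15\right) \left(5 - 5 w{\left(3 \right)}\right) = \left(13 - 15\right) \left(5 - 5\right) = - 2 \left(5 - 5\right) = \left(-2\right) 0 = 0$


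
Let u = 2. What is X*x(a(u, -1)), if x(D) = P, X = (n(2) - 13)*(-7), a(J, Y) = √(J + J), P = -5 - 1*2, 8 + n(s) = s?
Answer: -931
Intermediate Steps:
n(s) = -8 + s
P = -7 (P = -5 - 2 = -7)
a(J, Y) = √2*√J (a(J, Y) = √(2*J) = √2*√J)
X = 133 (X = ((-8 + 2) - 13)*(-7) = (-6 - 13)*(-7) = -19*(-7) = 133)
x(D) = -7
X*x(a(u, -1)) = 133*(-7) = -931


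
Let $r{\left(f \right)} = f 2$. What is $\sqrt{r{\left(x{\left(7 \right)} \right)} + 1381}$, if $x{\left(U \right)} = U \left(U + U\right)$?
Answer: $\sqrt{1577} \approx 39.711$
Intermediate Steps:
$x{\left(U \right)} = 2 U^{2}$ ($x{\left(U \right)} = U 2 U = 2 U^{2}$)
$r{\left(f \right)} = 2 f$
$\sqrt{r{\left(x{\left(7 \right)} \right)} + 1381} = \sqrt{2 \cdot 2 \cdot 7^{2} + 1381} = \sqrt{2 \cdot 2 \cdot 49 + 1381} = \sqrt{2 \cdot 98 + 1381} = \sqrt{196 + 1381} = \sqrt{1577}$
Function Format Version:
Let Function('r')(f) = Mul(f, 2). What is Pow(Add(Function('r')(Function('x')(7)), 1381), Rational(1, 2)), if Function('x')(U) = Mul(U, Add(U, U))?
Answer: Pow(1577, Rational(1, 2)) ≈ 39.711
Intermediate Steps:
Function('x')(U) = Mul(2, Pow(U, 2)) (Function('x')(U) = Mul(U, Mul(2, U)) = Mul(2, Pow(U, 2)))
Function('r')(f) = Mul(2, f)
Pow(Add(Function('r')(Function('x')(7)), 1381), Rational(1, 2)) = Pow(Add(Mul(2, Mul(2, Pow(7, 2))), 1381), Rational(1, 2)) = Pow(Add(Mul(2, Mul(2, 49)), 1381), Rational(1, 2)) = Pow(Add(Mul(2, 98), 1381), Rational(1, 2)) = Pow(Add(196, 1381), Rational(1, 2)) = Pow(1577, Rational(1, 2))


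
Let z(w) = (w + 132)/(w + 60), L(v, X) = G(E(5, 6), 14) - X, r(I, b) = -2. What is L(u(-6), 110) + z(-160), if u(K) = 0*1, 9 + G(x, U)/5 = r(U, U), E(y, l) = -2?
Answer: -4118/25 ≈ -164.72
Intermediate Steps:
G(x, U) = -55 (G(x, U) = -45 + 5*(-2) = -45 - 10 = -55)
u(K) = 0
L(v, X) = -55 - X
z(w) = (132 + w)/(60 + w)
L(u(-6), 110) + z(-160) = (-55 - 1*110) + (132 - 160)/(60 - 160) = (-55 - 110) - 28/(-100) = -165 - 1/100*(-28) = -165 + 7/25 = -4118/25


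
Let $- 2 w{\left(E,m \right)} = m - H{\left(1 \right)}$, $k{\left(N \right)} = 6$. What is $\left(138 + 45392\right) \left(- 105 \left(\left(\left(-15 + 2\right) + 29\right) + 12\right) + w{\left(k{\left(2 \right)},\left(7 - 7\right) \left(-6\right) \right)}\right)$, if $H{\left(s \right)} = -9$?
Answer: $-134063085$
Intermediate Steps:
$w{\left(E,m \right)} = - \frac{9}{2} - \frac{m}{2}$ ($w{\left(E,m \right)} = - \frac{m - -9}{2} = - \frac{m + 9}{2} = - \frac{9 + m}{2} = - \frac{9}{2} - \frac{m}{2}$)
$\left(138 + 45392\right) \left(- 105 \left(\left(\left(-15 + 2\right) + 29\right) + 12\right) + w{\left(k{\left(2 \right)},\left(7 - 7\right) \left(-6\right) \right)}\right) = \left(138 + 45392\right) \left(- 105 \left(\left(\left(-15 + 2\right) + 29\right) + 12\right) - \left(\frac{9}{2} + \frac{\left(7 - 7\right) \left(-6\right)}{2}\right)\right) = 45530 \left(- 105 \left(\left(-13 + 29\right) + 12\right) - \left(\frac{9}{2} + \frac{0 \left(-6\right)}{2}\right)\right) = 45530 \left(- 105 \left(16 + 12\right) - \frac{9}{2}\right) = 45530 \left(\left(-105\right) 28 + \left(- \frac{9}{2} + 0\right)\right) = 45530 \left(-2940 - \frac{9}{2}\right) = 45530 \left(- \frac{5889}{2}\right) = -134063085$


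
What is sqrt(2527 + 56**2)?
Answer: sqrt(5663) ≈ 75.253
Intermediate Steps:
sqrt(2527 + 56**2) = sqrt(2527 + 3136) = sqrt(5663)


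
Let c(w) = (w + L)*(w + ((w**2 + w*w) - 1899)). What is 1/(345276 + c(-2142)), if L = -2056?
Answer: -1/38504915550 ≈ -2.5971e-11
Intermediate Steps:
c(w) = (-2056 + w)*(-1899 + w + 2*w**2) (c(w) = (w - 2056)*(w + ((w**2 + w*w) - 1899)) = (-2056 + w)*(w + ((w**2 + w**2) - 1899)) = (-2056 + w)*(w + (2*w**2 - 1899)) = (-2056 + w)*(w + (-1899 + 2*w**2)) = (-2056 + w)*(-1899 + w + 2*w**2))
1/(345276 + c(-2142)) = 1/(345276 + (3904344 - 4111*(-2142)**2 - 3955*(-2142) + 2*(-2142)**3)) = 1/(345276 + (3904344 - 4111*4588164 + 8471610 + 2*(-9827847288))) = 1/(345276 + (3904344 - 18861942204 + 8471610 - 19655694576)) = 1/(345276 - 38505260826) = 1/(-38504915550) = -1/38504915550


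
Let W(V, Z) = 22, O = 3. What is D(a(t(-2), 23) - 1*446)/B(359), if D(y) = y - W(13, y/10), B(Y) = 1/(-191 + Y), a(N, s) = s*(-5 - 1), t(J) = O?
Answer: -101808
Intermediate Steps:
t(J) = 3
a(N, s) = -6*s (a(N, s) = s*(-6) = -6*s)
D(y) = -22 + y (D(y) = y - 1*22 = y - 22 = -22 + y)
D(a(t(-2), 23) - 1*446)/B(359) = (-22 + (-6*23 - 1*446))/(1/(-191 + 359)) = (-22 + (-138 - 446))/(1/168) = (-22 - 584)/(1/168) = -606*168 = -101808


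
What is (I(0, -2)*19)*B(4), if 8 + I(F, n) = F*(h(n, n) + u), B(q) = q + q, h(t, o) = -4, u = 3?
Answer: -1216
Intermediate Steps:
B(q) = 2*q
I(F, n) = -8 - F (I(F, n) = -8 + F*(-4 + 3) = -8 + F*(-1) = -8 - F)
(I(0, -2)*19)*B(4) = ((-8 - 1*0)*19)*(2*4) = ((-8 + 0)*19)*8 = -8*19*8 = -152*8 = -1216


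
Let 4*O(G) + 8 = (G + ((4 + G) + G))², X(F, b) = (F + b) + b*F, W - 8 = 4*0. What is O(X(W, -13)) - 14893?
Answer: 44749/4 ≈ 11187.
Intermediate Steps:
W = 8 (W = 8 + 4*0 = 8 + 0 = 8)
X(F, b) = F + b + F*b (X(F, b) = (F + b) + F*b = F + b + F*b)
O(G) = -2 + (4 + 3*G)²/4 (O(G) = -2 + (G + ((4 + G) + G))²/4 = -2 + (G + (4 + 2*G))²/4 = -2 + (4 + 3*G)²/4)
O(X(W, -13)) - 14893 = (-2 + (4 + 3*(8 - 13 + 8*(-13)))²/4) - 14893 = (-2 + (4 + 3*(8 - 13 - 104))²/4) - 14893 = (-2 + (4 + 3*(-109))²/4) - 14893 = (-2 + (4 - 327)²/4) - 14893 = (-2 + (¼)*(-323)²) - 14893 = (-2 + (¼)*104329) - 14893 = (-2 + 104329/4) - 14893 = 104321/4 - 14893 = 44749/4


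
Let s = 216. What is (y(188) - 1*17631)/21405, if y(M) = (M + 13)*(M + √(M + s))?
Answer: 6719/7135 + 134*√101/7135 ≈ 1.1304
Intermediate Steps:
y(M) = (13 + M)*(M + √(216 + M)) (y(M) = (M + 13)*(M + √(M + 216)) = (13 + M)*(M + √(216 + M)))
(y(188) - 1*17631)/21405 = ((188² + 13*188 + 13*√(216 + 188) + 188*√(216 + 188)) - 1*17631)/21405 = ((35344 + 2444 + 13*√404 + 188*√404) - 17631)*(1/21405) = ((35344 + 2444 + 13*(2*√101) + 188*(2*√101)) - 17631)*(1/21405) = ((35344 + 2444 + 26*√101 + 376*√101) - 17631)*(1/21405) = ((37788 + 402*√101) - 17631)*(1/21405) = (20157 + 402*√101)*(1/21405) = 6719/7135 + 134*√101/7135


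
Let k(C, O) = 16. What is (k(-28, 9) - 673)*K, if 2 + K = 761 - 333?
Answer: -279882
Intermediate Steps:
K = 426 (K = -2 + (761 - 333) = -2 + 428 = 426)
(k(-28, 9) - 673)*K = (16 - 673)*426 = -657*426 = -279882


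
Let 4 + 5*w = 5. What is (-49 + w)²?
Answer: 59536/25 ≈ 2381.4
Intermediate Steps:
w = ⅕ (w = -⅘ + (⅕)*5 = -⅘ + 1 = ⅕ ≈ 0.20000)
(-49 + w)² = (-49 + ⅕)² = (-244/5)² = 59536/25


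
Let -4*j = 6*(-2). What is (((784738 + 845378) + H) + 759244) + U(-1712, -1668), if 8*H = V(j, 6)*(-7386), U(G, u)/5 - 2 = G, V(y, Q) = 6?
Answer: 4750541/2 ≈ 2.3753e+6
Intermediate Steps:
j = 3 (j = -3*(-2)/2 = -1/4*(-12) = 3)
U(G, u) = 10 + 5*G
H = -11079/2 (H = (6*(-7386))/8 = (1/8)*(-44316) = -11079/2 ≈ -5539.5)
(((784738 + 845378) + H) + 759244) + U(-1712, -1668) = (((784738 + 845378) - 11079/2) + 759244) + (10 + 5*(-1712)) = ((1630116 - 11079/2) + 759244) + (10 - 8560) = (3249153/2 + 759244) - 8550 = 4767641/2 - 8550 = 4750541/2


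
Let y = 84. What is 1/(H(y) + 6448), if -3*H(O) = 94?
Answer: 3/19250 ≈ 0.00015584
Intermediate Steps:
H(O) = -94/3 (H(O) = -⅓*94 = -94/3)
1/(H(y) + 6448) = 1/(-94/3 + 6448) = 1/(19250/3) = 3/19250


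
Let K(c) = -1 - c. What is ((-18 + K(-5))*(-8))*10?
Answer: 1120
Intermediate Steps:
((-18 + K(-5))*(-8))*10 = ((-18 + (-1 - 1*(-5)))*(-8))*10 = ((-18 + (-1 + 5))*(-8))*10 = ((-18 + 4)*(-8))*10 = -14*(-8)*10 = 112*10 = 1120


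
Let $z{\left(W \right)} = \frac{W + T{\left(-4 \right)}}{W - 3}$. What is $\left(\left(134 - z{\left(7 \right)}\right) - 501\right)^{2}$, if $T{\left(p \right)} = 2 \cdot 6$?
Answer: $\frac{2211169}{16} \approx 1.382 \cdot 10^{5}$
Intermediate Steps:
$T{\left(p \right)} = 12$
$z{\left(W \right)} = \frac{12 + W}{-3 + W}$ ($z{\left(W \right)} = \frac{W + 12}{W - 3} = \frac{12 + W}{-3 + W}$)
$\left(\left(134 - z{\left(7 \right)}\right) - 501\right)^{2} = \left(\left(134 - \frac{12 + 7}{-3 + 7}\right) - 501\right)^{2} = \left(\left(134 - \frac{1}{4} \cdot 19\right) - 501\right)^{2} = \left(\left(134 - \frac{19}{4}\right) - 501\right)^{2} = \left(\frac{517}{4} - 501\right)^{2} = \left(- \frac{1487}{4}\right)^{2} = \frac{2211169}{16}$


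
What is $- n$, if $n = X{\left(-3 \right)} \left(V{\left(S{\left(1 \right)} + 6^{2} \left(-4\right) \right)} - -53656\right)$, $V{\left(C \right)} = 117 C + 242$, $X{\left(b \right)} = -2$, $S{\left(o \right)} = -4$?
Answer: $73164$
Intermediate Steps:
$V{\left(C \right)} = 242 + 117 C$
$n = -73164$ ($n = - 2 \left(\left(242 + 117 \left(-4 + 6^{2} \left(-4\right)\right)\right) - -53656\right) = - 2 \left(\left(242 + 117 \left(-4 + 36 \left(-4\right)\right)\right) + 53656\right) = - 2 \left(\left(242 + 117 \left(-4 - 144\right)\right) + 53656\right) = - 2 \left(\left(242 + 117 \left(-148\right)\right) + 53656\right) = - 2 \left(\left(242 - 17316\right) + 53656\right) = - 2 \left(-17074 + 53656\right) = \left(-2\right) 36582 = -73164$)
$- n = \left(-1\right) \left(-73164\right) = 73164$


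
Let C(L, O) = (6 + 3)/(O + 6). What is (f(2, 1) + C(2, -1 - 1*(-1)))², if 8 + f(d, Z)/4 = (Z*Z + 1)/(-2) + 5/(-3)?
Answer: 61009/36 ≈ 1694.7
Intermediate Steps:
f(d, Z) = -122/3 - 2*Z² (f(d, Z) = -32 + 4*((Z*Z + 1)/(-2) + 5/(-3)) = -32 + 4*((Z² + 1)*(-½) + 5*(-⅓)) = -32 + 4*((1 + Z²)*(-½) - 5/3) = -32 + 4*((-½ - Z²/2) - 5/3) = -32 + 4*(-13/6 - Z²/2) = -32 + (-26/3 - 2*Z²) = -122/3 - 2*Z²)
C(L, O) = 9/(6 + O)
(f(2, 1) + C(2, -1 - 1*(-1)))² = ((-122/3 - 2*1²) + 9/(6 + (-1 - 1*(-1))))² = ((-122/3 - 2*1) + 9/(6 + (-1 + 1)))² = ((-122/3 - 2) + 9/(6 + 0))² = (-128/3 + 9/6)² = (-128/3 + 9*(⅙))² = (-128/3 + 3/2)² = (-247/6)² = 61009/36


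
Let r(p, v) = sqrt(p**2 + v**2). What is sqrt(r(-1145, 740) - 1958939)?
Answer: sqrt(-1958939 + 5*sqrt(74345)) ≈ 1399.1*I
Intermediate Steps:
sqrt(r(-1145, 740) - 1958939) = sqrt(sqrt((-1145)**2 + 740**2) - 1958939) = sqrt(sqrt(1311025 + 547600) - 1958939) = sqrt(sqrt(1858625) - 1958939) = sqrt(5*sqrt(74345) - 1958939) = sqrt(-1958939 + 5*sqrt(74345))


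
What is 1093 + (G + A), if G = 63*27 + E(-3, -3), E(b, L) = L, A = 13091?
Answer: 15882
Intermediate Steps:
G = 1698 (G = 63*27 - 3 = 1701 - 3 = 1698)
1093 + (G + A) = 1093 + (1698 + 13091) = 1093 + 14789 = 15882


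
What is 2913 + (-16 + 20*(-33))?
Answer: 2237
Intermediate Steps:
2913 + (-16 + 20*(-33)) = 2913 + (-16 - 660) = 2913 - 676 = 2237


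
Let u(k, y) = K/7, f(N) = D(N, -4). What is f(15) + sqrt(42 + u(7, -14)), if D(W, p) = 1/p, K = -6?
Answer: -1/4 + 12*sqrt(14)/7 ≈ 6.1643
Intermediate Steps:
f(N) = -1/4 (f(N) = 1/(-4) = -1/4)
u(k, y) = -6/7
f(15) + sqrt(42 + u(7, -14)) = -1/4 + sqrt(42 - 6/7) = -1/4 + sqrt(288/7) = -1/4 + 12*sqrt(14)/7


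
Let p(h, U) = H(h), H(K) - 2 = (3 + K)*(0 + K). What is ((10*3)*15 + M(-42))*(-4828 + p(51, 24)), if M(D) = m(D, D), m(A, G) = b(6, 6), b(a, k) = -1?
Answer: -930328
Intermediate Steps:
H(K) = 2 + K*(3 + K) (H(K) = 2 + (3 + K)*(0 + K) = 2 + (3 + K)*K = 2 + K*(3 + K))
p(h, U) = 2 + h**2 + 3*h
m(A, G) = -1
M(D) = -1
((10*3)*15 + M(-42))*(-4828 + p(51, 24)) = ((10*3)*15 - 1)*(-4828 + (2 + 51**2 + 3*51)) = (30*15 - 1)*(-4828 + (2 + 2601 + 153)) = (450 - 1)*(-4828 + 2756) = 449*(-2072) = -930328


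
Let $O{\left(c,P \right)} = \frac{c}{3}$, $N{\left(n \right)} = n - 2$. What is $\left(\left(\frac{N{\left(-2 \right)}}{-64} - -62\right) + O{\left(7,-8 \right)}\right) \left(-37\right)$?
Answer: $- \frac{114367}{48} \approx -2382.6$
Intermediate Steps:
$N{\left(n \right)} = -2 + n$
$O{\left(c,P \right)} = \frac{c}{3}$ ($O{\left(c,P \right)} = c \frac{1}{3} = \frac{c}{3}$)
$\left(\left(\frac{N{\left(-2 \right)}}{-64} - -62\right) + O{\left(7,-8 \right)}\right) \left(-37\right) = \left(\left(\frac{-2 - 2}{-64} - -62\right) + \frac{1}{3} \cdot 7\right) \left(-37\right) = \left(\left(\left(-4\right) \left(- \frac{1}{64}\right) + 62\right) + \frac{7}{3}\right) \left(-37\right) = \left(\left(\frac{1}{16} + 62\right) + \frac{7}{3}\right) \left(-37\right) = \left(\frac{993}{16} + \frac{7}{3}\right) \left(-37\right) = \frac{3091}{48} \left(-37\right) = - \frac{114367}{48}$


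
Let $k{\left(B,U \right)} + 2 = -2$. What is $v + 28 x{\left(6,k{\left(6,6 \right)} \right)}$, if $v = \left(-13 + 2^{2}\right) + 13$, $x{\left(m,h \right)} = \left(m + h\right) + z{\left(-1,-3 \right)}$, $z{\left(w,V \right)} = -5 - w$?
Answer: $-52$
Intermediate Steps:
$k{\left(B,U \right)} = -4$ ($k{\left(B,U \right)} = -2 - 2 = -4$)
$x{\left(m,h \right)} = -4 + h + m$ ($x{\left(m,h \right)} = \left(m + h\right) - 4 = \left(h + m\right) + \left(-5 + 1\right) = \left(h + m\right) - 4 = -4 + h + m$)
$v = 4$ ($v = \left(-13 + 4\right) + 13 = -9 + 13 = 4$)
$v + 28 x{\left(6,k{\left(6,6 \right)} \right)} = 4 + 28 \left(-4 - 4 + 6\right) = 4 + 28 \left(-2\right) = 4 - 56 = -52$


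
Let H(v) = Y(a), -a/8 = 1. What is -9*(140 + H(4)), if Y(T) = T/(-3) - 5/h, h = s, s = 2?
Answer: -2523/2 ≈ -1261.5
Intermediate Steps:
a = -8 (a = -8*1 = -8)
h = 2
Y(T) = -5/2 - T/3 (Y(T) = T/(-3) - 5/2 = T*(-⅓) - 5*½ = -T/3 - 5/2 = -5/2 - T/3)
H(v) = ⅙ (H(v) = -5/2 - ⅓*(-8) = -5/2 + 8/3 = ⅙)
-9*(140 + H(4)) = -9*(140 + ⅙) = -9*841/6 = -2523/2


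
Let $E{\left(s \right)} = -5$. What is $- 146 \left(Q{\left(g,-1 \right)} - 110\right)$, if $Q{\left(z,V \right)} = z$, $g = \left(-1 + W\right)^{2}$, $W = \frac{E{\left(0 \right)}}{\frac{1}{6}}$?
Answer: $-124246$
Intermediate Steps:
$W = -30$ ($W = - \frac{5}{\frac{1}{6}} = - 5 \frac{1}{\frac{1}{6}} = \left(-5\right) 6 = -30$)
$g = 961$ ($g = \left(-1 - 30\right)^{2} = \left(-31\right)^{2} = 961$)
$- 146 \left(Q{\left(g,-1 \right)} - 110\right) = - 146 \left(961 - 110\right) = \left(-146\right) 851 = -124246$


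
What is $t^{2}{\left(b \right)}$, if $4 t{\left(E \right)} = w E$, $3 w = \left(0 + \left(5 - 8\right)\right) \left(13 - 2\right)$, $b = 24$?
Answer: $4356$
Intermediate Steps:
$w = -11$ ($w = \frac{\left(0 + \left(5 - 8\right)\right) \left(13 - 2\right)}{3} = \frac{\left(0 + \left(5 - 8\right)\right) 11}{3} = \frac{\left(0 - 3\right) 11}{3} = \frac{\left(-3\right) 11}{3} = \frac{1}{3} \left(-33\right) = -11$)
$t{\left(E \right)} = - \frac{11 E}{4}$ ($t{\left(E \right)} = \frac{\left(-11\right) E}{4} = - \frac{11 E}{4}$)
$t^{2}{\left(b \right)} = \left(\left(- \frac{11}{4}\right) 24\right)^{2} = \left(-66\right)^{2} = 4356$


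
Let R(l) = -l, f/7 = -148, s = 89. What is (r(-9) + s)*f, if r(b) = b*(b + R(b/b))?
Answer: -185444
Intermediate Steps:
f = -1036 (f = 7*(-148) = -1036)
r(b) = b*(-1 + b) (r(b) = b*(b - b/b) = b*(b - 1*1) = b*(b - 1) = b*(-1 + b))
(r(-9) + s)*f = (-9*(-1 - 9) + 89)*(-1036) = (-9*(-10) + 89)*(-1036) = (90 + 89)*(-1036) = 179*(-1036) = -185444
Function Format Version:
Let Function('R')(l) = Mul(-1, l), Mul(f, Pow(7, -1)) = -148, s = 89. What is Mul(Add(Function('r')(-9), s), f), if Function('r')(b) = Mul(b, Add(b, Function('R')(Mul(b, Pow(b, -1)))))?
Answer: -185444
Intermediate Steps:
f = -1036 (f = Mul(7, -148) = -1036)
Function('r')(b) = Mul(b, Add(-1, b)) (Function('r')(b) = Mul(b, Add(b, Mul(-1, Mul(b, Pow(b, -1))))) = Mul(b, Add(b, Mul(-1, 1))) = Mul(b, Add(b, -1)) = Mul(b, Add(-1, b)))
Mul(Add(Function('r')(-9), s), f) = Mul(Add(Mul(-9, Add(-1, -9)), 89), -1036) = Mul(Add(Mul(-9, -10), 89), -1036) = Mul(Add(90, 89), -1036) = Mul(179, -1036) = -185444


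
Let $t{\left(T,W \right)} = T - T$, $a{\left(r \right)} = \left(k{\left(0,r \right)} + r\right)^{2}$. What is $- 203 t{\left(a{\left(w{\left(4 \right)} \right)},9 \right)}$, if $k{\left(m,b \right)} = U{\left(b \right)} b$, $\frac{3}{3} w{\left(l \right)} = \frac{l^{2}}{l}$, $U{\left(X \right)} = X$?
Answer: $0$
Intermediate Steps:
$w{\left(l \right)} = l$ ($w{\left(l \right)} = \frac{l^{2}}{l} = l$)
$k{\left(m,b \right)} = b^{2}$ ($k{\left(m,b \right)} = b b = b^{2}$)
$a{\left(r \right)} = \left(r + r^{2}\right)^{2}$ ($a{\left(r \right)} = \left(r^{2} + r\right)^{2} = \left(r + r^{2}\right)^{2}$)
$t{\left(T,W \right)} = 0$
$- 203 t{\left(a{\left(w{\left(4 \right)} \right)},9 \right)} = \left(-203\right) 0 = 0$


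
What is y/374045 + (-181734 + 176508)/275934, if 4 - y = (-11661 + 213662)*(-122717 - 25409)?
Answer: 275212828517075/3440391101 ≈ 79995.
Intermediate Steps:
y = 29921600130 (y = 4 - (-11661 + 213662)*(-122717 - 25409) = 4 - 202001*(-148126) = 4 - 1*(-29921600126) = 4 + 29921600126 = 29921600130)
y/374045 + (-181734 + 176508)/275934 = 29921600130/374045 + (-181734 + 176508)/275934 = 29921600130*(1/374045) - 5226*1/275934 = 5984320026/74809 - 871/45989 = 275212828517075/3440391101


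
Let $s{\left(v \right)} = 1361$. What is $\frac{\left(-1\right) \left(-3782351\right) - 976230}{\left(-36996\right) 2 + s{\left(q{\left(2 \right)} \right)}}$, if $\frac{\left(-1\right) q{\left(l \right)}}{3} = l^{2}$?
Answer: $- \frac{2806121}{72631} \approx -38.635$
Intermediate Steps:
$q{\left(l \right)} = - 3 l^{2}$
$\frac{\left(-1\right) \left(-3782351\right) - 976230}{\left(-36996\right) 2 + s{\left(q{\left(2 \right)} \right)}} = \frac{\left(-1\right) \left(-3782351\right) - 976230}{\left(-36996\right) 2 + 1361} = \frac{3782351 - 976230}{-73992 + 1361} = \frac{2806121}{-72631} = 2806121 \left(- \frac{1}{72631}\right) = - \frac{2806121}{72631}$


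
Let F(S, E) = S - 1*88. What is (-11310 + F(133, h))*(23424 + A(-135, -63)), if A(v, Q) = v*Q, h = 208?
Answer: -359680185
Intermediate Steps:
A(v, Q) = Q*v
F(S, E) = -88 + S (F(S, E) = S - 88 = -88 + S)
(-11310 + F(133, h))*(23424 + A(-135, -63)) = (-11310 + (-88 + 133))*(23424 - 63*(-135)) = (-11310 + 45)*(23424 + 8505) = -11265*31929 = -359680185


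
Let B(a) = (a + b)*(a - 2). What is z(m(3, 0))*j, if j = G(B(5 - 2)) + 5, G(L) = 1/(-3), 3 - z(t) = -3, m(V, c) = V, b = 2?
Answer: 28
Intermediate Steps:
B(a) = (-2 + a)*(2 + a) (B(a) = (a + 2)*(a - 2) = (2 + a)*(-2 + a) = (-2 + a)*(2 + a))
z(t) = 6 (z(t) = 3 - 1*(-3) = 3 + 3 = 6)
G(L) = -⅓ (G(L) = 1*(-⅓) = -⅓)
j = 14/3 (j = -⅓ + 5 = 14/3 ≈ 4.6667)
z(m(3, 0))*j = 6*(14/3) = 28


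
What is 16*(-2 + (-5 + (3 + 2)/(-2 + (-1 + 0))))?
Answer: -416/3 ≈ -138.67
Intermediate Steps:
16*(-2 + (-5 + (3 + 2)/(-2 + (-1 + 0)))) = 16*(-2 + (-5 + 5/(-2 - 1))) = 16*(-2 + (-5 + 5/(-3))) = 16*(-2 + (-5 + 5*(-⅓))) = 16*(-2 + (-5 - 5/3)) = 16*(-2 - 20/3) = 16*(-26/3) = -416/3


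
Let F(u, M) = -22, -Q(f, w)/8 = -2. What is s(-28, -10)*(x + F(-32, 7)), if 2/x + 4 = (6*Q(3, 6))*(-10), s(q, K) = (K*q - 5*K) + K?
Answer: -1696800/241 ≈ -7040.7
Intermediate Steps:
s(q, K) = -4*K + K*q (s(q, K) = (-5*K + K*q) + K = -4*K + K*q)
Q(f, w) = 16 (Q(f, w) = -8*(-2) = 16)
x = -1/482 (x = 2/(-4 + (6*16)*(-10)) = 2/(-4 + 96*(-10)) = 2/(-4 - 960) = 2/(-964) = 2*(-1/964) = -1/482 ≈ -0.0020747)
s(-28, -10)*(x + F(-32, 7)) = (-10*(-4 - 28))*(-1/482 - 22) = -10*(-32)*(-10605/482) = 320*(-10605/482) = -1696800/241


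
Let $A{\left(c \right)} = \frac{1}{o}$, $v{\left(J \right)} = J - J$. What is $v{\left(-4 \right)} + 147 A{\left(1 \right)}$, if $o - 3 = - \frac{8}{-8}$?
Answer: $\frac{147}{4} \approx 36.75$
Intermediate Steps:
$o = 4$ ($o = 3 - \frac{8}{-8} = 3 - -1 = 3 + 1 = 4$)
$v{\left(J \right)} = 0$
$A{\left(c \right)} = \frac{1}{4}$
$v{\left(-4 \right)} + 147 A{\left(1 \right)} = 0 + 147 \cdot \frac{1}{4} = 0 + \frac{147}{4} = \frac{147}{4}$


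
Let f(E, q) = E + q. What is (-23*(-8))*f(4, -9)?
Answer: -920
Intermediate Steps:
(-23*(-8))*f(4, -9) = (-23*(-8))*(4 - 9) = 184*(-5) = -920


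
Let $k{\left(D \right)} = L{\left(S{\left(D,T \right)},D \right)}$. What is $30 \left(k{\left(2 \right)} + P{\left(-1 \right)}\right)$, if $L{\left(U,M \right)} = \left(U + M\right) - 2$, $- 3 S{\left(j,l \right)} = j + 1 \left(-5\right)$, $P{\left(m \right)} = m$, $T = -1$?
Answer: $0$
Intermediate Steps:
$S{\left(j,l \right)} = \frac{5}{3} - \frac{j}{3}$ ($S{\left(j,l \right)} = - \frac{j + 1 \left(-5\right)}{3} = - \frac{j - 5}{3} = - \frac{-5 + j}{3} = \frac{5}{3} - \frac{j}{3}$)
$L{\left(U,M \right)} = -2 + M + U$ ($L{\left(U,M \right)} = \left(M + U\right) - 2 = -2 + M + U$)
$k{\left(D \right)} = - \frac{1}{3} + \frac{2 D}{3}$ ($k{\left(D \right)} = -2 + D - \left(- \frac{5}{3} + \frac{D}{3}\right) = - \frac{1}{3} + \frac{2 D}{3}$)
$30 \left(k{\left(2 \right)} + P{\left(-1 \right)}\right) = 30 \left(\left(- \frac{1}{3} + \frac{2}{3} \cdot 2\right) - 1\right) = 30 \left(\left(- \frac{1}{3} + \frac{4}{3}\right) - 1\right) = 30 \left(1 - 1\right) = 30 \cdot 0 = 0$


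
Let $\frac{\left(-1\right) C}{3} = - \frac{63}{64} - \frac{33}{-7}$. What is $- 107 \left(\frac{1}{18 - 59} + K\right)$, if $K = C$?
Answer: $\frac{22039967}{18368} \approx 1199.9$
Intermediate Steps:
$C = - \frac{5013}{448}$ ($C = - 3 \left(- \frac{63}{64} - \frac{33}{-7}\right) = - 3 \left(\left(-63\right) \frac{1}{64} - - \frac{33}{7}\right) = - 3 \left(- \frac{63}{64} + \frac{33}{7}\right) = \left(-3\right) \frac{1671}{448} = - \frac{5013}{448} \approx -11.19$)
$K = - \frac{5013}{448} \approx -11.19$
$- 107 \left(\frac{1}{18 - 59} + K\right) = - 107 \left(\frac{1}{18 - 59} - \frac{5013}{448}\right) = - 107 \left(\frac{1}{-41} - \frac{5013}{448}\right) = - 107 \left(- \frac{1}{41} - \frac{5013}{448}\right) = \left(-107\right) \left(- \frac{205981}{18368}\right) = \frac{22039967}{18368}$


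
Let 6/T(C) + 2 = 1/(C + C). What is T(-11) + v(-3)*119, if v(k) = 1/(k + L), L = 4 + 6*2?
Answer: 1213/195 ≈ 6.2205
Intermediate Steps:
L = 16 (L = 4 + 12 = 16)
v(k) = 1/(16 + k) (v(k) = 1/(k + 16) = 1/(16 + k))
T(C) = 6/(-2 + 1/(2*C)) (T(C) = 6/(-2 + 1/(C + C)) = 6/(-2 + 1/(2*C)))
T(-11) + v(-3)*119 = -12*(-11)/(-1 + 4*(-11)) + 119/(16 - 3) = -12*(-11)/(-1 - 44) + 119/13 = -12*(-11)/(-45) + (1/13)*119 = -12*(-11)*(-1/45) + 119/13 = -44/15 + 119/13 = 1213/195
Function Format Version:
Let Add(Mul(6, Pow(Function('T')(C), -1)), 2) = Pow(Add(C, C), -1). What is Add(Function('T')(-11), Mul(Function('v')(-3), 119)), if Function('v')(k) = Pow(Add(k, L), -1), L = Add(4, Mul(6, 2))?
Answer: Rational(1213, 195) ≈ 6.2205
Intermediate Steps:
L = 16 (L = Add(4, 12) = 16)
Function('v')(k) = Pow(Add(16, k), -1) (Function('v')(k) = Pow(Add(k, 16), -1) = Pow(Add(16, k), -1))
Function('T')(C) = Mul(6, Pow(Add(-2, Mul(Rational(1, 2), Pow(C, -1))), -1)) (Function('T')(C) = Mul(6, Pow(Add(-2, Pow(Add(C, C), -1)), -1)) = Mul(6, Pow(Add(-2, Pow(Mul(2, C), -1)), -1)) = Mul(6, Pow(Add(-2, Mul(Rational(1, 2), Pow(C, -1))), -1)))
Add(Function('T')(-11), Mul(Function('v')(-3), 119)) = Add(Mul(-12, -11, Pow(Add(-1, Mul(4, -11)), -1)), Mul(Pow(Add(16, -3), -1), 119)) = Add(Mul(-12, -11, Pow(Add(-1, -44), -1)), Mul(Pow(13, -1), 119)) = Add(Mul(-12, -11, Pow(-45, -1)), Mul(Rational(1, 13), 119)) = Add(Mul(-12, -11, Rational(-1, 45)), Rational(119, 13)) = Add(Rational(-44, 15), Rational(119, 13)) = Rational(1213, 195)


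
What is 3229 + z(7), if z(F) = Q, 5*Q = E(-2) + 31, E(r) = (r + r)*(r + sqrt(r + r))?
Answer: 16184/5 - 8*I/5 ≈ 3236.8 - 1.6*I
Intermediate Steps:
E(r) = 2*r*(r + sqrt(2)*sqrt(r)) (E(r) = (2*r)*(r + sqrt(2*r)) = (2*r)*(r + sqrt(2)*sqrt(r)) = 2*r*(r + sqrt(2)*sqrt(r)))
Q = 39/5 - 8*I/5 (Q = ((2*(-2)**2 + 2*sqrt(2)*(-2)**(3/2)) + 31)/5 = ((2*4 + 2*sqrt(2)*(-2*I*sqrt(2))) + 31)/5 = ((8 - 8*I) + 31)/5 = (39 - 8*I)/5 = 39/5 - 8*I/5 ≈ 7.8 - 1.6*I)
z(F) = 39/5 - 8*I/5
3229 + z(7) = 3229 + (39/5 - 8*I/5) = 16184/5 - 8*I/5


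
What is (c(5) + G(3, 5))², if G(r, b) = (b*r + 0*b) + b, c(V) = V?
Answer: 625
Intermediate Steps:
G(r, b) = b + b*r (G(r, b) = (b*r + 0) + b = b*r + b = b + b*r)
(c(5) + G(3, 5))² = (5 + 5*(1 + 3))² = (5 + 5*4)² = (5 + 20)² = 25² = 625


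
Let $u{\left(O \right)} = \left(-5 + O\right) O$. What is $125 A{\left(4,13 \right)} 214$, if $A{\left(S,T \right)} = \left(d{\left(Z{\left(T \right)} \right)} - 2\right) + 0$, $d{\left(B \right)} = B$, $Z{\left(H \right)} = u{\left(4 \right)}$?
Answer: $-160500$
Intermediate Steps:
$u{\left(O \right)} = O \left(-5 + O\right)$
$Z{\left(H \right)} = -4$ ($Z{\left(H \right)} = 4 \left(-5 + 4\right) = 4 \left(-1\right) = -4$)
$A{\left(S,T \right)} = -6$ ($A{\left(S,T \right)} = \left(-4 - 2\right) + 0 = -6 + 0 = -6$)
$125 A{\left(4,13 \right)} 214 = 125 \left(-6\right) 214 = \left(-750\right) 214 = -160500$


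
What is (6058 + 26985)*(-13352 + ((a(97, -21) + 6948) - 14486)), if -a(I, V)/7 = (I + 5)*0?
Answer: -690268270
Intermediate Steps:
a(I, V) = 0 (a(I, V) = -7*(I + 5)*0 = -7*(5 + I)*0 = -7*0 = 0)
(6058 + 26985)*(-13352 + ((a(97, -21) + 6948) - 14486)) = (6058 + 26985)*(-13352 + ((0 + 6948) - 14486)) = 33043*(-13352 + (6948 - 14486)) = 33043*(-13352 - 7538) = 33043*(-20890) = -690268270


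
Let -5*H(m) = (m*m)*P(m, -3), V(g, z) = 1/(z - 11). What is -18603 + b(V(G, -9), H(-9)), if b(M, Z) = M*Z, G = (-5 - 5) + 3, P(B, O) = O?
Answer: -1860543/100 ≈ -18605.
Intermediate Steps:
G = -7 (G = -10 + 3 = -7)
V(g, z) = 1/(-11 + z)
H(m) = 3*m²/5 (H(m) = -m*m*(-3)/5 = -m²*(-3)/5 = -(-3)*m²/5 = 3*m²/5)
-18603 + b(V(G, -9), H(-9)) = -18603 + ((⅗)*(-9)²)/(-11 - 9) = -18603 + ((⅗)*81)/(-20) = -18603 - 1/20*243/5 = -18603 - 243/100 = -1860543/100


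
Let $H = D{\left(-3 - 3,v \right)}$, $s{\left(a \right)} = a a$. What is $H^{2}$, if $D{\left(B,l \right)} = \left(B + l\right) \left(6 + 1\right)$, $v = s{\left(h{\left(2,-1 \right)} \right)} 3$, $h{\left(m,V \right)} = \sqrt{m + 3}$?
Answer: $3969$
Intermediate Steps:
$h{\left(m,V \right)} = \sqrt{3 + m}$
$s{\left(a \right)} = a^{2}$
$v = 15$ ($v = \left(\sqrt{3 + 2}\right)^{2} \cdot 3 = \left(\sqrt{5}\right)^{2} \cdot 3 = 5 \cdot 3 = 15$)
$D{\left(B,l \right)} = 7 B + 7 l$ ($D{\left(B,l \right)} = \left(B + l\right) 7 = 7 B + 7 l$)
$H = 63$ ($H = 7 \left(-3 - 3\right) + 7 \cdot 15 = 7 \left(-6\right) + 105 = -42 + 105 = 63$)
$H^{2} = 63^{2} = 3969$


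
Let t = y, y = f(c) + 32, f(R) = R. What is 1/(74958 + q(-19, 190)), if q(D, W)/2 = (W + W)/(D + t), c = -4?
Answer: 9/675382 ≈ 1.3326e-5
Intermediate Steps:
y = 28 (y = -4 + 32 = 28)
t = 28
q(D, W) = 4*W/(28 + D) (q(D, W) = 2*((W + W)/(D + 28)) = 2*((2*W)/(28 + D)) = 2*(2*W/(28 + D)) = 4*W/(28 + D))
1/(74958 + q(-19, 190)) = 1/(74958 + 4*190/(28 - 19)) = 1/(74958 + 4*190/9) = 1/(74958 + 4*190*(⅑)) = 1/(74958 + 760/9) = 1/(675382/9) = 9/675382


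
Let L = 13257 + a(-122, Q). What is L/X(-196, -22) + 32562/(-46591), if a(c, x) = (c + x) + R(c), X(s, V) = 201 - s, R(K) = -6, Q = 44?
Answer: 600816129/18496627 ≈ 32.482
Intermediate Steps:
a(c, x) = -6 + c + x (a(c, x) = (c + x) - 6 = -6 + c + x)
L = 13173 (L = 13257 + (-6 - 122 + 44) = 13257 - 84 = 13173)
L/X(-196, -22) + 32562/(-46591) = 13173/(201 - 1*(-196)) + 32562/(-46591) = 13173/(201 + 196) + 32562*(-1/46591) = 13173/397 - 32562/46591 = 600816129/18496627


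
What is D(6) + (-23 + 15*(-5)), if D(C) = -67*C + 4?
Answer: -496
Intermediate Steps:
D(C) = 4 - 67*C
D(6) + (-23 + 15*(-5)) = (4 - 67*6) + (-23 + 15*(-5)) = (4 - 402) + (-23 - 75) = -398 - 98 = -496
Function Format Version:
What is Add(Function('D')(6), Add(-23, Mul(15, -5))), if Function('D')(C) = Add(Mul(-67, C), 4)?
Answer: -496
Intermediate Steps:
Function('D')(C) = Add(4, Mul(-67, C))
Add(Function('D')(6), Add(-23, Mul(15, -5))) = Add(Add(4, Mul(-67, 6)), Add(-23, Mul(15, -5))) = Add(Add(4, -402), Add(-23, -75)) = Add(-398, -98) = -496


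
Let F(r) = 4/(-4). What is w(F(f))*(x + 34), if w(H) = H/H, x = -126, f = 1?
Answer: -92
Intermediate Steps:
F(r) = -1 (F(r) = 4*(-¼) = -1)
w(H) = 1
w(F(f))*(x + 34) = 1*(-126 + 34) = 1*(-92) = -92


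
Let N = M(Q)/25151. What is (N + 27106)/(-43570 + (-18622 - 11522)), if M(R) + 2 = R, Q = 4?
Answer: -340871504/926990407 ≈ -0.36772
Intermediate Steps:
M(R) = -2 + R
N = 2/25151 (N = (-2 + 4)/25151 = 2*(1/25151) = 2/25151 ≈ 7.9520e-5)
(N + 27106)/(-43570 + (-18622 - 11522)) = (2/25151 + 27106)/(-43570 + (-18622 - 11522)) = 681743008/(25151*(-43570 - 30144)) = (681743008/25151)/(-73714) = (681743008/25151)*(-1/73714) = -340871504/926990407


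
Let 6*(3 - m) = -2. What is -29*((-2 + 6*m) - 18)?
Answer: 0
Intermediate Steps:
m = 10/3 (m = 3 - ⅙*(-2) = 3 + ⅓ = 10/3 ≈ 3.3333)
-29*((-2 + 6*m) - 18) = -29*((-2 + 6*(10/3)) - 18) = -29*((-2 + 20) - 18) = -29*(18 - 18) = -29*0 = 0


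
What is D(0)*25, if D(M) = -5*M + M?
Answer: 0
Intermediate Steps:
D(M) = -4*M
D(0)*25 = -4*0*25 = 0*25 = 0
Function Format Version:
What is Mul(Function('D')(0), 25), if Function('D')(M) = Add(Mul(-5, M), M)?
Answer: 0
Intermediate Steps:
Function('D')(M) = Mul(-4, M)
Mul(Function('D')(0), 25) = Mul(Mul(-4, 0), 25) = Mul(0, 25) = 0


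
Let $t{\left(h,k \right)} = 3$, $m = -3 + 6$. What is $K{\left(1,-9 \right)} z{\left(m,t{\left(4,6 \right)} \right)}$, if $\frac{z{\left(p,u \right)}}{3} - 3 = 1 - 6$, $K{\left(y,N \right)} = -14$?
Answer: $84$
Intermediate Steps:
$m = 3$
$z{\left(p,u \right)} = -6$ ($z{\left(p,u \right)} = 9 + 3 \left(1 - 6\right) = 9 + 3 \left(-5\right) = 9 - 15 = -6$)
$K{\left(1,-9 \right)} z{\left(m,t{\left(4,6 \right)} \right)} = \left(-14\right) \left(-6\right) = 84$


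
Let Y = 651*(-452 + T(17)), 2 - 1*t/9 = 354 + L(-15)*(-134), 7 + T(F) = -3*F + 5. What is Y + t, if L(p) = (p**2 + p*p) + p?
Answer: 192687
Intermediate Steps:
L(p) = p + 2*p**2 (L(p) = (p**2 + p**2) + p = 2*p**2 + p = p + 2*p**2)
T(F) = -2 - 3*F (T(F) = -7 + (-3*F + 5) = -7 + (5 - 3*F) = -2 - 3*F)
t = 521442 (t = 18 - 9*(354 - 15*(1 + 2*(-15))*(-134)) = 18 - 9*(354 - 15*(1 - 30)*(-134)) = 18 - 9*(354 - 15*(-29)*(-134)) = 18 - 9*(354 + 435*(-134)) = 18 - 9*(354 - 58290) = 18 - 9*(-57936) = 18 + 521424 = 521442)
Y = -328755 (Y = 651*(-452 + (-2 - 3*17)) = 651*(-452 + (-2 - 51)) = 651*(-452 - 53) = 651*(-505) = -328755)
Y + t = -328755 + 521442 = 192687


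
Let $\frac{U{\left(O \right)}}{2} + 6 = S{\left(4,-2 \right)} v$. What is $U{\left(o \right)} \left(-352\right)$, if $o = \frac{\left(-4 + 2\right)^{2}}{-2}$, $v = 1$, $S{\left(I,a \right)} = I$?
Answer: $1408$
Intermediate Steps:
$o = -2$ ($o = \left(-2\right)^{2} \left(- \frac{1}{2}\right) = 4 \left(- \frac{1}{2}\right) = -2$)
$U{\left(O \right)} = -4$ ($U{\left(O \right)} = -12 + 2 \cdot 4 \cdot 1 = -12 + 2 \cdot 4 = -12 + 8 = -4$)
$U{\left(o \right)} \left(-352\right) = \left(-4\right) \left(-352\right) = 1408$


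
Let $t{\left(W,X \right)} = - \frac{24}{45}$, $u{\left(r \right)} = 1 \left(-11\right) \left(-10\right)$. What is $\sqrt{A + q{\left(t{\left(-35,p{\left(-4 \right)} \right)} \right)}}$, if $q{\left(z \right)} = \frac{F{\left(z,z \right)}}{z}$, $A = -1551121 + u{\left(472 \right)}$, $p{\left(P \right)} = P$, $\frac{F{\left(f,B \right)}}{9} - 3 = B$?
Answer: $\frac{i \sqrt{24816842}}{4} \approx 1245.4 i$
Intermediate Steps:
$F{\left(f,B \right)} = 27 + 9 B$
$u{\left(r \right)} = 110$ ($u{\left(r \right)} = \left(-11\right) \left(-10\right) = 110$)
$t{\left(W,X \right)} = - \frac{8}{15}$ ($t{\left(W,X \right)} = \left(-24\right) \frac{1}{45} = - \frac{8}{15}$)
$A = -1551011$ ($A = -1551121 + 110 = -1551011$)
$q{\left(z \right)} = \frac{27 + 9 z}{z}$
$\sqrt{A + q{\left(t{\left(-35,p{\left(-4 \right)} \right)} \right)}} = \sqrt{-1551011 + \left(9 + \frac{27}{- \frac{8}{15}}\right)} = \sqrt{-1551011 + \left(9 + 27 \left(- \frac{15}{8}\right)\right)} = \sqrt{-1551011 + \left(9 - \frac{405}{8}\right)} = \sqrt{-1551011 - \frac{333}{8}} = \sqrt{- \frac{12408421}{8}} = \frac{i \sqrt{24816842}}{4}$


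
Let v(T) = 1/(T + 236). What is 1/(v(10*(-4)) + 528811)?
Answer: 196/103646957 ≈ 1.8910e-6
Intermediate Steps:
v(T) = 1/(236 + T)
1/(v(10*(-4)) + 528811) = 1/(1/(236 + 10*(-4)) + 528811) = 1/(1/(236 - 40) + 528811) = 1/(1/196 + 528811) = 1/(103646957/196) = 196/103646957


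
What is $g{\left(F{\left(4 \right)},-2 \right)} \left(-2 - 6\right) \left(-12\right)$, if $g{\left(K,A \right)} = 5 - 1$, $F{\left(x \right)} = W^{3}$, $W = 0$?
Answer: $384$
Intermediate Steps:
$F{\left(x \right)} = 0$ ($F{\left(x \right)} = 0^{3} = 0$)
$g{\left(K,A \right)} = 4$ ($g{\left(K,A \right)} = 5 - 1 = 4$)
$g{\left(F{\left(4 \right)},-2 \right)} \left(-2 - 6\right) \left(-12\right) = 4 \left(-2 - 6\right) \left(-12\right) = 4 \left(-8\right) \left(-12\right) = \left(-32\right) \left(-12\right) = 384$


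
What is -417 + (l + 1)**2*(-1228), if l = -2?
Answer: -1645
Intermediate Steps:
-417 + (l + 1)**2*(-1228) = -417 + (-2 + 1)**2*(-1228) = -417 + (-1)**2*(-1228) = -417 + 1*(-1228) = -417 - 1228 = -1645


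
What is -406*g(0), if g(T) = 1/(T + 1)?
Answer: -406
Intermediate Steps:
g(T) = 1/(1 + T)
-406*g(0) = -406/(1 + 0) = -406/1 = -406*1 = -406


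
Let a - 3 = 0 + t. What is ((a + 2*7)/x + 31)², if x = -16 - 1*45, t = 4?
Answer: 3496900/3721 ≈ 939.77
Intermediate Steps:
x = -61 (x = -16 - 45 = -61)
a = 7 (a = 3 + (0 + 4) = 3 + 4 = 7)
((a + 2*7)/x + 31)² = ((7 + 2*7)/(-61) + 31)² = ((7 + 14)*(-1/61) + 31)² = (21*(-1/61) + 31)² = (-21/61 + 31)² = (1870/61)² = 3496900/3721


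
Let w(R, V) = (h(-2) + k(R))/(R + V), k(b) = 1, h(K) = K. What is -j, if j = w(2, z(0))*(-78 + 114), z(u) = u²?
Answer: 18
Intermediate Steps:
w(R, V) = -1/(R + V) (w(R, V) = (-2 + 1)/(R + V) = -1/(R + V))
j = -18 (j = (-1/(2 + 0²))*(-78 + 114) = -1/(2 + 0)*36 = -1/2*36 = -1*½*36 = -½*36 = -18)
-j = -1*(-18) = 18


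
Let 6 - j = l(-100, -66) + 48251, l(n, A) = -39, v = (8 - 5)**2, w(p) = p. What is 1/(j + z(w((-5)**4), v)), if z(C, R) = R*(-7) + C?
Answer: -1/47644 ≈ -2.0989e-5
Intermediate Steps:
v = 9 (v = 3**2 = 9)
z(C, R) = C - 7*R (z(C, R) = -7*R + C = C - 7*R)
j = -48206 (j = 6 - (-39 + 48251) = 6 - 1*48212 = 6 - 48212 = -48206)
1/(j + z(w((-5)**4), v)) = 1/(-48206 + ((-5)**4 - 7*9)) = 1/(-48206 + (625 - 63)) = 1/(-48206 + 562) = 1/(-47644) = -1/47644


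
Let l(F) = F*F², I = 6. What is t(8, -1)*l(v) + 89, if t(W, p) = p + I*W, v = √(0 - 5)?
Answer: 89 - 235*I*√5 ≈ 89.0 - 525.48*I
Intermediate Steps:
v = I*√5 (v = √(-5) = I*√5 ≈ 2.2361*I)
l(F) = F³
t(W, p) = p + 6*W
t(8, -1)*l(v) + 89 = (-1 + 6*8)*(I*√5)³ + 89 = (-1 + 48)*(-5*I*√5) + 89 = 47*(-5*I*√5) + 89 = -235*I*√5 + 89 = 89 - 235*I*√5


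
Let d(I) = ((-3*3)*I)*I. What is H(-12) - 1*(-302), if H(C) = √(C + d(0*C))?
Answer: 302 + 2*I*√3 ≈ 302.0 + 3.4641*I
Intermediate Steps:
d(I) = -9*I² (d(I) = (-9*I)*I = -9*I²)
H(C) = √C (H(C) = √(C - 9*(0*C)²) = √(C - 9*0²) = √(C - 9*0) = √(C + 0) = √C)
H(-12) - 1*(-302) = √(-12) - 1*(-302) = 2*I*√3 + 302 = 302 + 2*I*√3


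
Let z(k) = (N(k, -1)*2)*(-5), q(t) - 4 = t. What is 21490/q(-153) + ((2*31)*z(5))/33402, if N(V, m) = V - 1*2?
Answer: -119681020/829483 ≈ -144.28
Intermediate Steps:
N(V, m) = -2 + V (N(V, m) = V - 2 = -2 + V)
q(t) = 4 + t
z(k) = 20 - 10*k (z(k) = ((-2 + k)*2)*(-5) = (-4 + 2*k)*(-5) = 20 - 10*k)
21490/q(-153) + ((2*31)*z(5))/33402 = 21490/(4 - 153) + ((2*31)*(20 - 10*5))/33402 = 21490/(-149) + (62*(20 - 50))*(1/33402) = 21490*(-1/149) + (62*(-30))*(1/33402) = -21490/149 - 1860*1/33402 = -21490/149 - 310/5567 = -119681020/829483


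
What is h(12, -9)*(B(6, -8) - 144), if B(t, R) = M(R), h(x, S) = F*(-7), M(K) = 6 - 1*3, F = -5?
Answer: -4935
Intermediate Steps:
M(K) = 3 (M(K) = 6 - 3 = 3)
h(x, S) = 35 (h(x, S) = -5*(-7) = 35)
B(t, R) = 3
h(12, -9)*(B(6, -8) - 144) = 35*(3 - 144) = 35*(-141) = -4935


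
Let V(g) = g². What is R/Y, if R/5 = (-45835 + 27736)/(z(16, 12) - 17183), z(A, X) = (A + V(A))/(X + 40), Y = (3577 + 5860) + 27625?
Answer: 130715/919594698 ≈ 0.00014214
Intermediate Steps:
Y = 37062 (Y = 9437 + 27625 = 37062)
z(A, X) = (A + A²)/(40 + X) (z(A, X) = (A + A²)/(X + 40) = (A + A²)/(40 + X))
R = 392145/74437 (R = 5*((-45835 + 27736)/(16*(1 + 16)/(40 + 12) - 17183)) = 5*(-18099/(16*17/52 - 17183)) = 5*(-18099/(16*(1/52)*17 - 17183)) = 5*(-18099/(68/13 - 17183)) = 5*(-18099/(-223311/13)) = 5*(-18099*(-13/223311)) = 5*(78429/74437) = 392145/74437 ≈ 5.2681)
R/Y = (392145/74437)/37062 = (392145/74437)*(1/37062) = 130715/919594698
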